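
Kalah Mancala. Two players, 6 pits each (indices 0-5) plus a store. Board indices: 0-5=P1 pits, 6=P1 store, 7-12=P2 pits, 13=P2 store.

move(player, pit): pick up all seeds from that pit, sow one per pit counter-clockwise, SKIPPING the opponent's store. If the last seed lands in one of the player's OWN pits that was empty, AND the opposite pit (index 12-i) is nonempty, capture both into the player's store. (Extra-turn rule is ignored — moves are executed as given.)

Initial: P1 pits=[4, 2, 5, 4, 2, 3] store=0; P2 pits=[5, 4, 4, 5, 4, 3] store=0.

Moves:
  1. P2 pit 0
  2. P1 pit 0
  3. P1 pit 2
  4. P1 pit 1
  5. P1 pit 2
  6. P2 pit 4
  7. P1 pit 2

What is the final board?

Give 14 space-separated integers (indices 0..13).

Answer: 1 1 0 9 5 4 1 1 6 5 6 0 5 1

Derivation:
Move 1: P2 pit0 -> P1=[4,2,5,4,2,3](0) P2=[0,5,5,6,5,4](0)
Move 2: P1 pit0 -> P1=[0,3,6,5,3,3](0) P2=[0,5,5,6,5,4](0)
Move 3: P1 pit2 -> P1=[0,3,0,6,4,4](1) P2=[1,6,5,6,5,4](0)
Move 4: P1 pit1 -> P1=[0,0,1,7,5,4](1) P2=[1,6,5,6,5,4](0)
Move 5: P1 pit2 -> P1=[0,0,0,8,5,4](1) P2=[1,6,5,6,5,4](0)
Move 6: P2 pit4 -> P1=[1,1,1,8,5,4](1) P2=[1,6,5,6,0,5](1)
Move 7: P1 pit2 -> P1=[1,1,0,9,5,4](1) P2=[1,6,5,6,0,5](1)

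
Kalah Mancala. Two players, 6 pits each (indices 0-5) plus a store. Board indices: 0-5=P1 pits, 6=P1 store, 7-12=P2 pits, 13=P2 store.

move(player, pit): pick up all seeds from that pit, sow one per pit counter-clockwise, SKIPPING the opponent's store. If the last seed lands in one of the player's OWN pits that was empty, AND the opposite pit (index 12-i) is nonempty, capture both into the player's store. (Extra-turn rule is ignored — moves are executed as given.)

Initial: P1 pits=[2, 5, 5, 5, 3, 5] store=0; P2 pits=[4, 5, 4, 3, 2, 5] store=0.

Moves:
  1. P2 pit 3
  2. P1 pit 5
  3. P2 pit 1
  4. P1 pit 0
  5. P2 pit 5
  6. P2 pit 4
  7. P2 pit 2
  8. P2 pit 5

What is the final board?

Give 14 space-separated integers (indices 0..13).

Answer: 4 9 7 7 4 1 1 5 0 0 3 1 0 6

Derivation:
Move 1: P2 pit3 -> P1=[2,5,5,5,3,5](0) P2=[4,5,4,0,3,6](1)
Move 2: P1 pit5 -> P1=[2,5,5,5,3,0](1) P2=[5,6,5,1,3,6](1)
Move 3: P2 pit1 -> P1=[3,5,5,5,3,0](1) P2=[5,0,6,2,4,7](2)
Move 4: P1 pit0 -> P1=[0,6,6,6,3,0](1) P2=[5,0,6,2,4,7](2)
Move 5: P2 pit5 -> P1=[1,7,7,7,4,1](1) P2=[5,0,6,2,4,0](3)
Move 6: P2 pit4 -> P1=[2,8,7,7,4,1](1) P2=[5,0,6,2,0,1](4)
Move 7: P2 pit2 -> P1=[3,9,7,7,4,1](1) P2=[5,0,0,3,1,2](5)
Move 8: P2 pit5 -> P1=[4,9,7,7,4,1](1) P2=[5,0,0,3,1,0](6)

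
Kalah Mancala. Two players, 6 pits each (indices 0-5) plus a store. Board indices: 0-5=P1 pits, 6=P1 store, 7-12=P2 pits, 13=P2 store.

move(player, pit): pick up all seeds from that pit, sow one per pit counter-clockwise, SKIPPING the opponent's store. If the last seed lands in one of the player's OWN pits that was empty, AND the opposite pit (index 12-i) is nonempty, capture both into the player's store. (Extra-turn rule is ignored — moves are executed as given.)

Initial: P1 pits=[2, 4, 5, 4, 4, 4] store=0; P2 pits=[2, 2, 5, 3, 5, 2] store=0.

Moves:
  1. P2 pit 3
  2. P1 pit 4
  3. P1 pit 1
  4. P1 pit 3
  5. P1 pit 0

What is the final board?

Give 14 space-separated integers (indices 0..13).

Answer: 0 1 7 0 2 7 2 4 4 5 0 6 3 1

Derivation:
Move 1: P2 pit3 -> P1=[2,4,5,4,4,4](0) P2=[2,2,5,0,6,3](1)
Move 2: P1 pit4 -> P1=[2,4,5,4,0,5](1) P2=[3,3,5,0,6,3](1)
Move 3: P1 pit1 -> P1=[2,0,6,5,1,6](1) P2=[3,3,5,0,6,3](1)
Move 4: P1 pit3 -> P1=[2,0,6,0,2,7](2) P2=[4,4,5,0,6,3](1)
Move 5: P1 pit0 -> P1=[0,1,7,0,2,7](2) P2=[4,4,5,0,6,3](1)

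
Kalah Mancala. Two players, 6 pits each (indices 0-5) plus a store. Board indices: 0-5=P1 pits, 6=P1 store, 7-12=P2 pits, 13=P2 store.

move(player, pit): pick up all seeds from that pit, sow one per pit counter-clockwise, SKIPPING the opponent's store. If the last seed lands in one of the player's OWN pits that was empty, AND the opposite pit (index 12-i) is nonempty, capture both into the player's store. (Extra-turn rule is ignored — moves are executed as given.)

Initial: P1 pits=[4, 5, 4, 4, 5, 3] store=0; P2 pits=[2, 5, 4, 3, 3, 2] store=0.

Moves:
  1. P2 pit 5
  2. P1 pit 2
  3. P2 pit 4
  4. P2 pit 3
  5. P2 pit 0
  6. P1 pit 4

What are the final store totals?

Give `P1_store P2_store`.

Move 1: P2 pit5 -> P1=[5,5,4,4,5,3](0) P2=[2,5,4,3,3,0](1)
Move 2: P1 pit2 -> P1=[5,5,0,5,6,4](1) P2=[2,5,4,3,3,0](1)
Move 3: P2 pit4 -> P1=[6,5,0,5,6,4](1) P2=[2,5,4,3,0,1](2)
Move 4: P2 pit3 -> P1=[6,5,0,5,6,4](1) P2=[2,5,4,0,1,2](3)
Move 5: P2 pit0 -> P1=[6,5,0,5,6,4](1) P2=[0,6,5,0,1,2](3)
Move 6: P1 pit4 -> P1=[6,5,0,5,0,5](2) P2=[1,7,6,1,1,2](3)

Answer: 2 3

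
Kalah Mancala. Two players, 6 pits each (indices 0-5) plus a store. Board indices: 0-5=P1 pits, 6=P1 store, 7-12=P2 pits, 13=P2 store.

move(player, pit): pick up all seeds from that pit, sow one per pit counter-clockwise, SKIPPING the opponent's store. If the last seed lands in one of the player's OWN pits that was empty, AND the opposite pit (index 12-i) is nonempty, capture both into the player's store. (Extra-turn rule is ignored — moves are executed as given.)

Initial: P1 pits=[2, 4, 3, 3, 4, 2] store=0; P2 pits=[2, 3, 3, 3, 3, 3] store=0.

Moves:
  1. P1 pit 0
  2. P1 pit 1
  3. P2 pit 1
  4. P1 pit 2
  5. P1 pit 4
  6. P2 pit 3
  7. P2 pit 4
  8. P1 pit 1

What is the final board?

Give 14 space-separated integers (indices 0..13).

Answer: 2 0 2 6 0 5 3 4 1 5 0 0 5 2

Derivation:
Move 1: P1 pit0 -> P1=[0,5,4,3,4,2](0) P2=[2,3,3,3,3,3](0)
Move 2: P1 pit1 -> P1=[0,0,5,4,5,3](1) P2=[2,3,3,3,3,3](0)
Move 3: P2 pit1 -> P1=[0,0,5,4,5,3](1) P2=[2,0,4,4,4,3](0)
Move 4: P1 pit2 -> P1=[0,0,0,5,6,4](2) P2=[3,0,4,4,4,3](0)
Move 5: P1 pit4 -> P1=[0,0,0,5,0,5](3) P2=[4,1,5,5,4,3](0)
Move 6: P2 pit3 -> P1=[1,1,0,5,0,5](3) P2=[4,1,5,0,5,4](1)
Move 7: P2 pit4 -> P1=[2,2,1,5,0,5](3) P2=[4,1,5,0,0,5](2)
Move 8: P1 pit1 -> P1=[2,0,2,6,0,5](3) P2=[4,1,5,0,0,5](2)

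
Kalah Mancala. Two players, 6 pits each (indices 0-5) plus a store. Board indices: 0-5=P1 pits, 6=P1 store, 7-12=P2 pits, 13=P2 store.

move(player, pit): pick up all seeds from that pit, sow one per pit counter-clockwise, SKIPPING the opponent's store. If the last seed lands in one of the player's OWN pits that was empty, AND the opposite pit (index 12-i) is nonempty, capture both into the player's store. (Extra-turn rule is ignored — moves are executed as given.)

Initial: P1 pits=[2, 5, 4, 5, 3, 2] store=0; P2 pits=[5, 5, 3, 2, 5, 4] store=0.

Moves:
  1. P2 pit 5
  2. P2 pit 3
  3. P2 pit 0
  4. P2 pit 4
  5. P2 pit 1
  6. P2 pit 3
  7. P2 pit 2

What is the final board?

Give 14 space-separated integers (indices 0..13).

Move 1: P2 pit5 -> P1=[3,6,5,5,3,2](0) P2=[5,5,3,2,5,0](1)
Move 2: P2 pit3 -> P1=[0,6,5,5,3,2](0) P2=[5,5,3,0,6,0](5)
Move 3: P2 pit0 -> P1=[0,6,5,5,3,2](0) P2=[0,6,4,1,7,1](5)
Move 4: P2 pit4 -> P1=[1,7,6,6,4,2](0) P2=[0,6,4,1,0,2](6)
Move 5: P2 pit1 -> P1=[2,7,6,6,4,2](0) P2=[0,0,5,2,1,3](7)
Move 6: P2 pit3 -> P1=[2,7,6,6,4,2](0) P2=[0,0,5,0,2,4](7)
Move 7: P2 pit2 -> P1=[3,7,6,6,4,2](0) P2=[0,0,0,1,3,5](8)

Answer: 3 7 6 6 4 2 0 0 0 0 1 3 5 8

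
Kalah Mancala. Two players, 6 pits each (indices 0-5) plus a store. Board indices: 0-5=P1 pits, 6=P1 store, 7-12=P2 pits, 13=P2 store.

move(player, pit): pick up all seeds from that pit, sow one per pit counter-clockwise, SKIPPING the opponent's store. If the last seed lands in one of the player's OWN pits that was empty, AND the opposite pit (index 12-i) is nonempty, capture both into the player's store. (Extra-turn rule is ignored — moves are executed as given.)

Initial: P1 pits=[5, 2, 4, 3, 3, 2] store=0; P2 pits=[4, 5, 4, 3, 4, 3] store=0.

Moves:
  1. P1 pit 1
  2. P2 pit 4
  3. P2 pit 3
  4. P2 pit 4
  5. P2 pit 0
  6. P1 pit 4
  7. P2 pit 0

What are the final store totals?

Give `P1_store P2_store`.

Move 1: P1 pit1 -> P1=[5,0,5,4,3,2](0) P2=[4,5,4,3,4,3](0)
Move 2: P2 pit4 -> P1=[6,1,5,4,3,2](0) P2=[4,5,4,3,0,4](1)
Move 3: P2 pit3 -> P1=[6,1,5,4,3,2](0) P2=[4,5,4,0,1,5](2)
Move 4: P2 pit4 -> P1=[6,1,5,4,3,2](0) P2=[4,5,4,0,0,6](2)
Move 5: P2 pit0 -> P1=[6,0,5,4,3,2](0) P2=[0,6,5,1,0,6](4)
Move 6: P1 pit4 -> P1=[6,0,5,4,0,3](1) P2=[1,6,5,1,0,6](4)
Move 7: P2 pit0 -> P1=[6,0,5,4,0,3](1) P2=[0,7,5,1,0,6](4)

Answer: 1 4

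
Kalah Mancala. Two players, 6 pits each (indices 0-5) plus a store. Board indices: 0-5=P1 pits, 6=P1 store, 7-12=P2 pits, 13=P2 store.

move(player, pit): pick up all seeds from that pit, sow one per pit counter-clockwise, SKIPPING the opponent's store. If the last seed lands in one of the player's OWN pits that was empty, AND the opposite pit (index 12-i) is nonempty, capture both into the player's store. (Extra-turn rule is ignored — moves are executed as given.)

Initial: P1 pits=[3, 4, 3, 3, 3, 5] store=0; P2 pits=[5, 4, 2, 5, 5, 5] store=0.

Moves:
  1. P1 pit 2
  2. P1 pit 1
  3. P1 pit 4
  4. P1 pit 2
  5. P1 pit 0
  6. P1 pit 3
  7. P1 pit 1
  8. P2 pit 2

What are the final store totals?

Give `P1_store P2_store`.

Move 1: P1 pit2 -> P1=[3,4,0,4,4,6](0) P2=[5,4,2,5,5,5](0)
Move 2: P1 pit1 -> P1=[3,0,1,5,5,7](0) P2=[5,4,2,5,5,5](0)
Move 3: P1 pit4 -> P1=[3,0,1,5,0,8](1) P2=[6,5,3,5,5,5](0)
Move 4: P1 pit2 -> P1=[3,0,0,6,0,8](1) P2=[6,5,3,5,5,5](0)
Move 5: P1 pit0 -> P1=[0,1,1,7,0,8](1) P2=[6,5,3,5,5,5](0)
Move 6: P1 pit3 -> P1=[0,1,1,0,1,9](2) P2=[7,6,4,6,5,5](0)
Move 7: P1 pit1 -> P1=[0,0,2,0,1,9](2) P2=[7,6,4,6,5,5](0)
Move 8: P2 pit2 -> P1=[0,0,2,0,1,9](2) P2=[7,6,0,7,6,6](1)

Answer: 2 1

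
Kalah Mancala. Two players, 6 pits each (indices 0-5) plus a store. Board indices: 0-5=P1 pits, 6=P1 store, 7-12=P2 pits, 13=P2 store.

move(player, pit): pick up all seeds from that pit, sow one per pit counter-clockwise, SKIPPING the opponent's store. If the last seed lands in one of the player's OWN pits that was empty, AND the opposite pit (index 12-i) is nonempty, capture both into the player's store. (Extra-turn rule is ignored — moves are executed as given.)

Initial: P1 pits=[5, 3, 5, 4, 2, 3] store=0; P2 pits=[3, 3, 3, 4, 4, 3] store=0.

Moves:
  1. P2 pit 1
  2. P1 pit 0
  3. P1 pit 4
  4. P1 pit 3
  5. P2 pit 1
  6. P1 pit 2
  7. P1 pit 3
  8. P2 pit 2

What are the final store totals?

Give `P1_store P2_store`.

Move 1: P2 pit1 -> P1=[5,3,5,4,2,3](0) P2=[3,0,4,5,5,3](0)
Move 2: P1 pit0 -> P1=[0,4,6,5,3,4](0) P2=[3,0,4,5,5,3](0)
Move 3: P1 pit4 -> P1=[0,4,6,5,0,5](1) P2=[4,0,4,5,5,3](0)
Move 4: P1 pit3 -> P1=[0,4,6,0,1,6](2) P2=[5,1,4,5,5,3](0)
Move 5: P2 pit1 -> P1=[0,4,6,0,1,6](2) P2=[5,0,5,5,5,3](0)
Move 6: P1 pit2 -> P1=[0,4,0,1,2,7](3) P2=[6,1,5,5,5,3](0)
Move 7: P1 pit3 -> P1=[0,4,0,0,3,7](3) P2=[6,1,5,5,5,3](0)
Move 8: P2 pit2 -> P1=[1,4,0,0,3,7](3) P2=[6,1,0,6,6,4](1)

Answer: 3 1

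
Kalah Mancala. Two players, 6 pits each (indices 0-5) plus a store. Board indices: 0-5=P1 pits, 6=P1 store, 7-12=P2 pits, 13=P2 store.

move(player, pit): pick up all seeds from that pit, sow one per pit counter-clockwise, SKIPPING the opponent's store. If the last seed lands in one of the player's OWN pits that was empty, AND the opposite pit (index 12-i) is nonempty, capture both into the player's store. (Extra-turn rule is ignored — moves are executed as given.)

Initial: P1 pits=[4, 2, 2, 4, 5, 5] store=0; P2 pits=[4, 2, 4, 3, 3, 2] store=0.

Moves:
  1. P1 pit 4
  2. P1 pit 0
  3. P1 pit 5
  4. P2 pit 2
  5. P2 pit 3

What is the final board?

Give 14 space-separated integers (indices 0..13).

Move 1: P1 pit4 -> P1=[4,2,2,4,0,6](1) P2=[5,3,5,3,3,2](0)
Move 2: P1 pit0 -> P1=[0,3,3,5,0,6](5) P2=[5,0,5,3,3,2](0)
Move 3: P1 pit5 -> P1=[0,3,3,5,0,0](6) P2=[6,1,6,4,4,2](0)
Move 4: P2 pit2 -> P1=[1,4,3,5,0,0](6) P2=[6,1,0,5,5,3](1)
Move 5: P2 pit3 -> P1=[2,5,3,5,0,0](6) P2=[6,1,0,0,6,4](2)

Answer: 2 5 3 5 0 0 6 6 1 0 0 6 4 2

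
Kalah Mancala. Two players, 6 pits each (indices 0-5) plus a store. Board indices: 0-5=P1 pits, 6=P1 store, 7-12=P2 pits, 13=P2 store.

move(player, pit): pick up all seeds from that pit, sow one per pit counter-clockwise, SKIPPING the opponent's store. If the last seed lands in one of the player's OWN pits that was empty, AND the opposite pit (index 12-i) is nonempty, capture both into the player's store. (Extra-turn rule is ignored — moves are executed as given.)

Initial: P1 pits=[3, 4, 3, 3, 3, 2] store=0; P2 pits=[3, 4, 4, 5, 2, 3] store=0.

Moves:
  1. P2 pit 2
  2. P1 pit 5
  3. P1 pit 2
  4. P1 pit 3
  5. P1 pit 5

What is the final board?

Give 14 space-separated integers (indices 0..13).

Answer: 3 4 0 0 5 0 8 1 4 0 6 3 4 1

Derivation:
Move 1: P2 pit2 -> P1=[3,4,3,3,3,2](0) P2=[3,4,0,6,3,4](1)
Move 2: P1 pit5 -> P1=[3,4,3,3,3,0](1) P2=[4,4,0,6,3,4](1)
Move 3: P1 pit2 -> P1=[3,4,0,4,4,0](6) P2=[0,4,0,6,3,4](1)
Move 4: P1 pit3 -> P1=[3,4,0,0,5,1](7) P2=[1,4,0,6,3,4](1)
Move 5: P1 pit5 -> P1=[3,4,0,0,5,0](8) P2=[1,4,0,6,3,4](1)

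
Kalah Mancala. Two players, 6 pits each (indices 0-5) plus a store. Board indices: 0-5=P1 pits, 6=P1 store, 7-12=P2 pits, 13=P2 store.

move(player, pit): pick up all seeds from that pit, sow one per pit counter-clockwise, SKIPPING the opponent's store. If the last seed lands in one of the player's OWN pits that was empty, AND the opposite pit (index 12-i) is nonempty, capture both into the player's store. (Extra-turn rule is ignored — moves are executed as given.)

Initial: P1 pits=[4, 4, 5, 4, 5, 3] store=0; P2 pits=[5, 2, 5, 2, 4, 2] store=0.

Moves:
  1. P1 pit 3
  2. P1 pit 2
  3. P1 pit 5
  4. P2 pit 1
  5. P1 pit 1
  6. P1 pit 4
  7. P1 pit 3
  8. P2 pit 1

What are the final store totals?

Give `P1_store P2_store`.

Answer: 13 0

Derivation:
Move 1: P1 pit3 -> P1=[4,4,5,0,6,4](1) P2=[6,2,5,2,4,2](0)
Move 2: P1 pit2 -> P1=[4,4,0,1,7,5](2) P2=[7,2,5,2,4,2](0)
Move 3: P1 pit5 -> P1=[4,4,0,1,7,0](3) P2=[8,3,6,3,4,2](0)
Move 4: P2 pit1 -> P1=[4,4,0,1,7,0](3) P2=[8,0,7,4,5,2](0)
Move 5: P1 pit1 -> P1=[4,0,1,2,8,0](12) P2=[0,0,7,4,5,2](0)
Move 6: P1 pit4 -> P1=[4,0,1,2,0,1](13) P2=[1,1,8,5,6,3](0)
Move 7: P1 pit3 -> P1=[4,0,1,0,1,2](13) P2=[1,1,8,5,6,3](0)
Move 8: P2 pit1 -> P1=[4,0,1,0,1,2](13) P2=[1,0,9,5,6,3](0)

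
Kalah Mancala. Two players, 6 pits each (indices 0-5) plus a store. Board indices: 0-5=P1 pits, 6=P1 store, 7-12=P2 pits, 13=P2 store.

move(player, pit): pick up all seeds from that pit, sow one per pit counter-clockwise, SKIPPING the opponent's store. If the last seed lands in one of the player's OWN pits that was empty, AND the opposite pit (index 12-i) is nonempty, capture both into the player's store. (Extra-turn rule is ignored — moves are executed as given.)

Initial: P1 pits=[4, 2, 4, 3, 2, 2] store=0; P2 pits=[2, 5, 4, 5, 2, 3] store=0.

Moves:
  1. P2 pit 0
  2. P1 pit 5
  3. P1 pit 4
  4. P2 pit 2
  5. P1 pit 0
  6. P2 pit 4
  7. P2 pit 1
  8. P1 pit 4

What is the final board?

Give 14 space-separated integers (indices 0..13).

Answer: 2 3 5 4 0 3 2 1 0 1 7 1 6 3

Derivation:
Move 1: P2 pit0 -> P1=[4,2,4,3,2,2](0) P2=[0,6,5,5,2,3](0)
Move 2: P1 pit5 -> P1=[4,2,4,3,2,0](1) P2=[1,6,5,5,2,3](0)
Move 3: P1 pit4 -> P1=[4,2,4,3,0,1](2) P2=[1,6,5,5,2,3](0)
Move 4: P2 pit2 -> P1=[5,2,4,3,0,1](2) P2=[1,6,0,6,3,4](1)
Move 5: P1 pit0 -> P1=[0,3,5,4,1,2](2) P2=[1,6,0,6,3,4](1)
Move 6: P2 pit4 -> P1=[1,3,5,4,1,2](2) P2=[1,6,0,6,0,5](2)
Move 7: P2 pit1 -> P1=[2,3,5,4,1,2](2) P2=[1,0,1,7,1,6](3)
Move 8: P1 pit4 -> P1=[2,3,5,4,0,3](2) P2=[1,0,1,7,1,6](3)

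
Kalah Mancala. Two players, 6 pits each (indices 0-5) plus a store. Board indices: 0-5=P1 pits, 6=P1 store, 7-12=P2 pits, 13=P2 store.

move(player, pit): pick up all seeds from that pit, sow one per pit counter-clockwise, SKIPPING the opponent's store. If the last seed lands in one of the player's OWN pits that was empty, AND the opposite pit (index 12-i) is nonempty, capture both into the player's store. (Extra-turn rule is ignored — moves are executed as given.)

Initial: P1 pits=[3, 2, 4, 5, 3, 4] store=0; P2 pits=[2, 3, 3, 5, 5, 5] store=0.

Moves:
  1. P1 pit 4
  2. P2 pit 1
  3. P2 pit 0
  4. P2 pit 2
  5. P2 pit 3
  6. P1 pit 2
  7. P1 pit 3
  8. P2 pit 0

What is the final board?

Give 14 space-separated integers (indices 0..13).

Answer: 5 3 0 0 3 7 3 0 3 2 1 8 7 2

Derivation:
Move 1: P1 pit4 -> P1=[3,2,4,5,0,5](1) P2=[3,3,3,5,5,5](0)
Move 2: P2 pit1 -> P1=[3,2,4,5,0,5](1) P2=[3,0,4,6,6,5](0)
Move 3: P2 pit0 -> P1=[3,2,4,5,0,5](1) P2=[0,1,5,7,6,5](0)
Move 4: P2 pit2 -> P1=[4,2,4,5,0,5](1) P2=[0,1,0,8,7,6](1)
Move 5: P2 pit3 -> P1=[5,3,5,6,1,5](1) P2=[0,1,0,0,8,7](2)
Move 6: P1 pit2 -> P1=[5,3,0,7,2,6](2) P2=[1,1,0,0,8,7](2)
Move 7: P1 pit3 -> P1=[5,3,0,0,3,7](3) P2=[2,2,1,1,8,7](2)
Move 8: P2 pit0 -> P1=[5,3,0,0,3,7](3) P2=[0,3,2,1,8,7](2)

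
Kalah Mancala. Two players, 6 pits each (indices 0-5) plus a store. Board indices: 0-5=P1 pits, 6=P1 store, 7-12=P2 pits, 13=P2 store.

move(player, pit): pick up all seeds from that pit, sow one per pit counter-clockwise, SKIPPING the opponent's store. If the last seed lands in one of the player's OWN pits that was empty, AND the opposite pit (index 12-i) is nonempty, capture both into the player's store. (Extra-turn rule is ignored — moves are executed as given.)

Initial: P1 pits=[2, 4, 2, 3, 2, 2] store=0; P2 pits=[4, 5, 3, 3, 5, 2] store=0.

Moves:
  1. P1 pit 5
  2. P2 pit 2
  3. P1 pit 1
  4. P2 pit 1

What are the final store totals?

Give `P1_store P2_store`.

Move 1: P1 pit5 -> P1=[2,4,2,3,2,0](1) P2=[5,5,3,3,5,2](0)
Move 2: P2 pit2 -> P1=[2,4,2,3,2,0](1) P2=[5,5,0,4,6,3](0)
Move 3: P1 pit1 -> P1=[2,0,3,4,3,0](7) P2=[0,5,0,4,6,3](0)
Move 4: P2 pit1 -> P1=[2,0,3,4,3,0](7) P2=[0,0,1,5,7,4](1)

Answer: 7 1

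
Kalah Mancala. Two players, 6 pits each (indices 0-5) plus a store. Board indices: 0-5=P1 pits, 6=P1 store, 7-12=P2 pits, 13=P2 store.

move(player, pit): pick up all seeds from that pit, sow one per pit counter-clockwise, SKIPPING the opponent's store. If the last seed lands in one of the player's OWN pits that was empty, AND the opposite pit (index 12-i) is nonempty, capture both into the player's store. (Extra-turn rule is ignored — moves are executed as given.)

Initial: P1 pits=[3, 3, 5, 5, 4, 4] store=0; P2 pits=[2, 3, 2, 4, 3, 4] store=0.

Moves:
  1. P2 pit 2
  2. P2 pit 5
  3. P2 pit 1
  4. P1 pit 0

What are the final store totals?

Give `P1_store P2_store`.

Move 1: P2 pit2 -> P1=[3,3,5,5,4,4](0) P2=[2,3,0,5,4,4](0)
Move 2: P2 pit5 -> P1=[4,4,6,5,4,4](0) P2=[2,3,0,5,4,0](1)
Move 3: P2 pit1 -> P1=[4,4,6,5,4,4](0) P2=[2,0,1,6,5,0](1)
Move 4: P1 pit0 -> P1=[0,5,7,6,5,4](0) P2=[2,0,1,6,5,0](1)

Answer: 0 1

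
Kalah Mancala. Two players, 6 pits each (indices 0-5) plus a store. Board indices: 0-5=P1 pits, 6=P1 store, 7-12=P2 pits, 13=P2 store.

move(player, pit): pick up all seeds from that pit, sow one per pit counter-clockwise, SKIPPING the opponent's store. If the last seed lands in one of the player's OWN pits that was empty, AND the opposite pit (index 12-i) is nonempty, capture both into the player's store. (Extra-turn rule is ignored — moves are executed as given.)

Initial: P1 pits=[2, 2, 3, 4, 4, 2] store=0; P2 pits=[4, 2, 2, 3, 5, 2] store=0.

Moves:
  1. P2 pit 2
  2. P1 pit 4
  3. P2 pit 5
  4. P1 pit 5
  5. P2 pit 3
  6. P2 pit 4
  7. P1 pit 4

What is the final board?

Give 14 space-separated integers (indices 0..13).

Move 1: P2 pit2 -> P1=[2,2,3,4,4,2](0) P2=[4,2,0,4,6,2](0)
Move 2: P1 pit4 -> P1=[2,2,3,4,0,3](1) P2=[5,3,0,4,6,2](0)
Move 3: P2 pit5 -> P1=[3,2,3,4,0,3](1) P2=[5,3,0,4,6,0](1)
Move 4: P1 pit5 -> P1=[3,2,3,4,0,0](2) P2=[6,4,0,4,6,0](1)
Move 5: P2 pit3 -> P1=[4,2,3,4,0,0](2) P2=[6,4,0,0,7,1](2)
Move 6: P2 pit4 -> P1=[5,3,4,5,1,0](2) P2=[6,4,0,0,0,2](3)
Move 7: P1 pit4 -> P1=[5,3,4,5,0,0](9) P2=[0,4,0,0,0,2](3)

Answer: 5 3 4 5 0 0 9 0 4 0 0 0 2 3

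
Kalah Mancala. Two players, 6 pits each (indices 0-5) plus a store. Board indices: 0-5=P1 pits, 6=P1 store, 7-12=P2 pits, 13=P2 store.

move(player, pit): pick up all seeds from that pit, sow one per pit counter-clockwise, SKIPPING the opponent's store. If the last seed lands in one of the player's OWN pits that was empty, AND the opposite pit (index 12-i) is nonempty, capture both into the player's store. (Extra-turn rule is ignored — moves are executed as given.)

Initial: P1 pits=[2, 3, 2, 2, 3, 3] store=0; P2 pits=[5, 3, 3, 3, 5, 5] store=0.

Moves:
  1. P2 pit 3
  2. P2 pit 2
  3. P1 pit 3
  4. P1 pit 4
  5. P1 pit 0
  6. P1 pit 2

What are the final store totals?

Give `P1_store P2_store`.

Move 1: P2 pit3 -> P1=[2,3,2,2,3,3](0) P2=[5,3,3,0,6,6](1)
Move 2: P2 pit2 -> P1=[2,3,2,2,3,3](0) P2=[5,3,0,1,7,7](1)
Move 3: P1 pit3 -> P1=[2,3,2,0,4,4](0) P2=[5,3,0,1,7,7](1)
Move 4: P1 pit4 -> P1=[2,3,2,0,0,5](1) P2=[6,4,0,1,7,7](1)
Move 5: P1 pit0 -> P1=[0,4,3,0,0,5](1) P2=[6,4,0,1,7,7](1)
Move 6: P1 pit2 -> P1=[0,4,0,1,1,6](1) P2=[6,4,0,1,7,7](1)

Answer: 1 1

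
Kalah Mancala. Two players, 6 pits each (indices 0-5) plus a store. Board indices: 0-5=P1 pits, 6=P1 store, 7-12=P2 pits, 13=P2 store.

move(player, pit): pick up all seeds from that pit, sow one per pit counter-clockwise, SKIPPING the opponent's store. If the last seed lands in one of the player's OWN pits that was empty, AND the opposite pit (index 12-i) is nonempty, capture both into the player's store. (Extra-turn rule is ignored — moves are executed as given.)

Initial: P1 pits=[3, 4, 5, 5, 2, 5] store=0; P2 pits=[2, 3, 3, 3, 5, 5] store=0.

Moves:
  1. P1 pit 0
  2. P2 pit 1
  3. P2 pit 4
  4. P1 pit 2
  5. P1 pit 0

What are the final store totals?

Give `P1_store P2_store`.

Move 1: P1 pit0 -> P1=[0,5,6,6,2,5](0) P2=[2,3,3,3,5,5](0)
Move 2: P2 pit1 -> P1=[0,5,6,6,2,5](0) P2=[2,0,4,4,6,5](0)
Move 3: P2 pit4 -> P1=[1,6,7,7,2,5](0) P2=[2,0,4,4,0,6](1)
Move 4: P1 pit2 -> P1=[1,6,0,8,3,6](1) P2=[3,1,5,4,0,6](1)
Move 5: P1 pit0 -> P1=[0,7,0,8,3,6](1) P2=[3,1,5,4,0,6](1)

Answer: 1 1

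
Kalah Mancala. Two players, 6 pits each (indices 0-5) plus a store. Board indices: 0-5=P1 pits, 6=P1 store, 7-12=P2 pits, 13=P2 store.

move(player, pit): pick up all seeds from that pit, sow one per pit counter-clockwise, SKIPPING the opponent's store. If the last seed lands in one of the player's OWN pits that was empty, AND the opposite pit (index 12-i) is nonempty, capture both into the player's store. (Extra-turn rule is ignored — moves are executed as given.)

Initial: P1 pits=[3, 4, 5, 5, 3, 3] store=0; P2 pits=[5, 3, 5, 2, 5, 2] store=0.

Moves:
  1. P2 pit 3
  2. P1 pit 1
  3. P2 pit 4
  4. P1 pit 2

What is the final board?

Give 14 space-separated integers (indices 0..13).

Move 1: P2 pit3 -> P1=[3,4,5,5,3,3](0) P2=[5,3,5,0,6,3](0)
Move 2: P1 pit1 -> P1=[3,0,6,6,4,4](0) P2=[5,3,5,0,6,3](0)
Move 3: P2 pit4 -> P1=[4,1,7,7,4,4](0) P2=[5,3,5,0,0,4](1)
Move 4: P1 pit2 -> P1=[4,1,0,8,5,5](1) P2=[6,4,6,0,0,4](1)

Answer: 4 1 0 8 5 5 1 6 4 6 0 0 4 1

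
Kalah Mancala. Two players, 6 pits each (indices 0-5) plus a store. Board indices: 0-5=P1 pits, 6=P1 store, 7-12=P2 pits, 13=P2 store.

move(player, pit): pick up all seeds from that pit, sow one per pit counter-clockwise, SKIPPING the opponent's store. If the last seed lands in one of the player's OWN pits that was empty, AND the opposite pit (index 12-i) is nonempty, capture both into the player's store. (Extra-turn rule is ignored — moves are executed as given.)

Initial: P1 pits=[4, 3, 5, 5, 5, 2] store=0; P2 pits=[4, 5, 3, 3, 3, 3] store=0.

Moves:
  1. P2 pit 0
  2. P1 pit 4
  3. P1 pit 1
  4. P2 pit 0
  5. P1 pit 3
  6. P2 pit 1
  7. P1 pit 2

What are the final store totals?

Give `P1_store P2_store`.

Move 1: P2 pit0 -> P1=[4,3,5,5,5,2](0) P2=[0,6,4,4,4,3](0)
Move 2: P1 pit4 -> P1=[4,3,5,5,0,3](1) P2=[1,7,5,4,4,3](0)
Move 3: P1 pit1 -> P1=[4,0,6,6,0,3](9) P2=[1,0,5,4,4,3](0)
Move 4: P2 pit0 -> P1=[4,0,6,6,0,3](9) P2=[0,1,5,4,4,3](0)
Move 5: P1 pit3 -> P1=[4,0,6,0,1,4](10) P2=[1,2,6,4,4,3](0)
Move 6: P2 pit1 -> P1=[4,0,6,0,1,4](10) P2=[1,0,7,5,4,3](0)
Move 7: P1 pit2 -> P1=[4,0,0,1,2,5](11) P2=[2,1,7,5,4,3](0)

Answer: 11 0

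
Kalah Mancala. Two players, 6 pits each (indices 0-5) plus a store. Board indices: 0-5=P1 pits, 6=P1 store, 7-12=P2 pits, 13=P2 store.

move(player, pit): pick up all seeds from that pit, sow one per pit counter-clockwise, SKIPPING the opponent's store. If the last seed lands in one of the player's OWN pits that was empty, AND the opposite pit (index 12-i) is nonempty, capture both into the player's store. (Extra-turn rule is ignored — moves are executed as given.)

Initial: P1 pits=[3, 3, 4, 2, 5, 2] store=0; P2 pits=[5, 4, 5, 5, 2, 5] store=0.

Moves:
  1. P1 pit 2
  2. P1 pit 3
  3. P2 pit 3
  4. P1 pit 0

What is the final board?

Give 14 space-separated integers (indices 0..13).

Answer: 0 5 1 1 8 4 2 5 4 5 0 3 6 1

Derivation:
Move 1: P1 pit2 -> P1=[3,3,0,3,6,3](1) P2=[5,4,5,5,2,5](0)
Move 2: P1 pit3 -> P1=[3,3,0,0,7,4](2) P2=[5,4,5,5,2,5](0)
Move 3: P2 pit3 -> P1=[4,4,0,0,7,4](2) P2=[5,4,5,0,3,6](1)
Move 4: P1 pit0 -> P1=[0,5,1,1,8,4](2) P2=[5,4,5,0,3,6](1)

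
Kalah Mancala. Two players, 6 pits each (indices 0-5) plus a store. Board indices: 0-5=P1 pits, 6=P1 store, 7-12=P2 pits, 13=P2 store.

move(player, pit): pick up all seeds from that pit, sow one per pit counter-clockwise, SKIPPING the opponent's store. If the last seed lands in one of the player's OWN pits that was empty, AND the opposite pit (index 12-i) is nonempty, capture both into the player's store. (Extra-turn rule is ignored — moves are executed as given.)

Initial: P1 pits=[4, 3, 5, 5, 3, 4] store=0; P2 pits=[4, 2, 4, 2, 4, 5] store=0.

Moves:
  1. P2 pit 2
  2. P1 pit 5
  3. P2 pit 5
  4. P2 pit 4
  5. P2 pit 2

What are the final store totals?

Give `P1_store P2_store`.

Answer: 1 3

Derivation:
Move 1: P2 pit2 -> P1=[4,3,5,5,3,4](0) P2=[4,2,0,3,5,6](1)
Move 2: P1 pit5 -> P1=[4,3,5,5,3,0](1) P2=[5,3,1,3,5,6](1)
Move 3: P2 pit5 -> P1=[5,4,6,6,4,0](1) P2=[5,3,1,3,5,0](2)
Move 4: P2 pit4 -> P1=[6,5,7,6,4,0](1) P2=[5,3,1,3,0,1](3)
Move 5: P2 pit2 -> P1=[6,5,7,6,4,0](1) P2=[5,3,0,4,0,1](3)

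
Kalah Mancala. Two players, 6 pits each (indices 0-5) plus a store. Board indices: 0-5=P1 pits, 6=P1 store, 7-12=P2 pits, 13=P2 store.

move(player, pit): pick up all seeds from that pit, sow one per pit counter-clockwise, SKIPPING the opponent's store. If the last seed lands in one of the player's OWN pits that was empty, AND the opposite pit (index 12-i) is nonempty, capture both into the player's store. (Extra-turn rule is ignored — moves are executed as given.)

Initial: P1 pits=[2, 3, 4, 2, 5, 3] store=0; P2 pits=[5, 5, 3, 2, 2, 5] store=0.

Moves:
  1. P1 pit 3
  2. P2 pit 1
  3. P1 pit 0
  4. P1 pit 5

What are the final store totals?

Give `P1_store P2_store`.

Move 1: P1 pit3 -> P1=[2,3,4,0,6,4](0) P2=[5,5,3,2,2,5](0)
Move 2: P2 pit1 -> P1=[2,3,4,0,6,4](0) P2=[5,0,4,3,3,6](1)
Move 3: P1 pit0 -> P1=[0,4,5,0,6,4](0) P2=[5,0,4,3,3,6](1)
Move 4: P1 pit5 -> P1=[0,4,5,0,6,0](1) P2=[6,1,5,3,3,6](1)

Answer: 1 1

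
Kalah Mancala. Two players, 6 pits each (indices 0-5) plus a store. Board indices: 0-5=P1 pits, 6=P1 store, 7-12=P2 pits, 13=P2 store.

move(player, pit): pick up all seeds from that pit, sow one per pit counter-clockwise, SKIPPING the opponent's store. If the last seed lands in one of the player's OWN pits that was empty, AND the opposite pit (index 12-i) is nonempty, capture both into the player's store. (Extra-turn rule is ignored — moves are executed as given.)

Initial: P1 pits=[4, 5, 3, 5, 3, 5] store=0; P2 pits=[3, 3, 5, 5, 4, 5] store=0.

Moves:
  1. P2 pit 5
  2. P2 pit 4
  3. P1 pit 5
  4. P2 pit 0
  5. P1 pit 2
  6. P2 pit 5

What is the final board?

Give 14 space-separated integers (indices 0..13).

Answer: 6 0 0 7 4 1 2 0 5 7 7 0 0 11

Derivation:
Move 1: P2 pit5 -> P1=[5,6,4,6,3,5](0) P2=[3,3,5,5,4,0](1)
Move 2: P2 pit4 -> P1=[6,7,4,6,3,5](0) P2=[3,3,5,5,0,1](2)
Move 3: P1 pit5 -> P1=[6,7,4,6,3,0](1) P2=[4,4,6,6,0,1](2)
Move 4: P2 pit0 -> P1=[6,0,4,6,3,0](1) P2=[0,5,7,7,0,1](10)
Move 5: P1 pit2 -> P1=[6,0,0,7,4,1](2) P2=[0,5,7,7,0,1](10)
Move 6: P2 pit5 -> P1=[6,0,0,7,4,1](2) P2=[0,5,7,7,0,0](11)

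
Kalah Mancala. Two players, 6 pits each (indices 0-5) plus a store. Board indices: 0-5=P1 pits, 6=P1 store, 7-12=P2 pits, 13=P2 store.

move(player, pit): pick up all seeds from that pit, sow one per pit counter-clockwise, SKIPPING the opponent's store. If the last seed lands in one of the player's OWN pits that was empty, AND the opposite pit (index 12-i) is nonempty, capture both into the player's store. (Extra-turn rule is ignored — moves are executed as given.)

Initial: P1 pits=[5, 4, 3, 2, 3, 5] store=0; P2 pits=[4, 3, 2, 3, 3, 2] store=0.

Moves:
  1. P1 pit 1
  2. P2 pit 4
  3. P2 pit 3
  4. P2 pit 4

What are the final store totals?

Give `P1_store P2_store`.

Move 1: P1 pit1 -> P1=[5,0,4,3,4,6](0) P2=[4,3,2,3,3,2](0)
Move 2: P2 pit4 -> P1=[6,0,4,3,4,6](0) P2=[4,3,2,3,0,3](1)
Move 3: P2 pit3 -> P1=[6,0,4,3,4,6](0) P2=[4,3,2,0,1,4](2)
Move 4: P2 pit4 -> P1=[6,0,4,3,4,6](0) P2=[4,3,2,0,0,5](2)

Answer: 0 2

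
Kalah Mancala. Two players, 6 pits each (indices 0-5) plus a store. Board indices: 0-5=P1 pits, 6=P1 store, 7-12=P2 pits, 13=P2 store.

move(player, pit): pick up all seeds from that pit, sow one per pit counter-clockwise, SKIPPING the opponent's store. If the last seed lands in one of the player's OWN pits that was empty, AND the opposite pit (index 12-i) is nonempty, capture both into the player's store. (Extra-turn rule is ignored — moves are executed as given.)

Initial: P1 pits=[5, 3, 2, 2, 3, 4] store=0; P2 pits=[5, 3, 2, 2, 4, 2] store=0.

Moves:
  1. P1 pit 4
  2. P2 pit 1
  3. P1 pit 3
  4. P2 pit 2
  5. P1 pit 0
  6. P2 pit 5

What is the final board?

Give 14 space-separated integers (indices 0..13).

Answer: 1 5 3 1 2 7 1 6 0 0 4 6 0 1

Derivation:
Move 1: P1 pit4 -> P1=[5,3,2,2,0,5](1) P2=[6,3,2,2,4,2](0)
Move 2: P2 pit1 -> P1=[5,3,2,2,0,5](1) P2=[6,0,3,3,5,2](0)
Move 3: P1 pit3 -> P1=[5,3,2,0,1,6](1) P2=[6,0,3,3,5,2](0)
Move 4: P2 pit2 -> P1=[5,3,2,0,1,6](1) P2=[6,0,0,4,6,3](0)
Move 5: P1 pit0 -> P1=[0,4,3,1,2,7](1) P2=[6,0,0,4,6,3](0)
Move 6: P2 pit5 -> P1=[1,5,3,1,2,7](1) P2=[6,0,0,4,6,0](1)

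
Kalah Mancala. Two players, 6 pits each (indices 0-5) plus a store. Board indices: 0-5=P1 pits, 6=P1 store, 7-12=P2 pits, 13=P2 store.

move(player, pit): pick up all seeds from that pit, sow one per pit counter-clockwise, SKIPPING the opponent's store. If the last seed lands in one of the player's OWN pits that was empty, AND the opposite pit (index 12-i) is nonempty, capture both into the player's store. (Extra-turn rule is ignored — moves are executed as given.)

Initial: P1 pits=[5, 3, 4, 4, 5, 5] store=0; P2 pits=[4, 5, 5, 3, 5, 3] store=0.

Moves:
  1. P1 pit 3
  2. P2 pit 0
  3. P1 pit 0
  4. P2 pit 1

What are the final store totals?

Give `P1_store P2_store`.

Move 1: P1 pit3 -> P1=[5,3,4,0,6,6](1) P2=[5,5,5,3,5,3](0)
Move 2: P2 pit0 -> P1=[5,3,4,0,6,6](1) P2=[0,6,6,4,6,4](0)
Move 3: P1 pit0 -> P1=[0,4,5,1,7,7](1) P2=[0,6,6,4,6,4](0)
Move 4: P2 pit1 -> P1=[1,4,5,1,7,7](1) P2=[0,0,7,5,7,5](1)

Answer: 1 1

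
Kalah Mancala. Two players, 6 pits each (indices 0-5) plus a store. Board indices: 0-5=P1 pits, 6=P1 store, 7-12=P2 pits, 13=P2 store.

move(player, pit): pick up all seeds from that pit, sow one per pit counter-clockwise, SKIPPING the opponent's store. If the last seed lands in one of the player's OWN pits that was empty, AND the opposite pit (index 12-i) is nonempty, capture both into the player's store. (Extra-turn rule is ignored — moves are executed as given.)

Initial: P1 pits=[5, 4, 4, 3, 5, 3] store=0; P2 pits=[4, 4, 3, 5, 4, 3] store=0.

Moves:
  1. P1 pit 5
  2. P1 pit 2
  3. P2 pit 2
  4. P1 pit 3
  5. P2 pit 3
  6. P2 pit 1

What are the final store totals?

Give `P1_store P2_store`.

Answer: 3 2

Derivation:
Move 1: P1 pit5 -> P1=[5,4,4,3,5,0](1) P2=[5,5,3,5,4,3](0)
Move 2: P1 pit2 -> P1=[5,4,0,4,6,1](2) P2=[5,5,3,5,4,3](0)
Move 3: P2 pit2 -> P1=[5,4,0,4,6,1](2) P2=[5,5,0,6,5,4](0)
Move 4: P1 pit3 -> P1=[5,4,0,0,7,2](3) P2=[6,5,0,6,5,4](0)
Move 5: P2 pit3 -> P1=[6,5,1,0,7,2](3) P2=[6,5,0,0,6,5](1)
Move 6: P2 pit1 -> P1=[6,5,1,0,7,2](3) P2=[6,0,1,1,7,6](2)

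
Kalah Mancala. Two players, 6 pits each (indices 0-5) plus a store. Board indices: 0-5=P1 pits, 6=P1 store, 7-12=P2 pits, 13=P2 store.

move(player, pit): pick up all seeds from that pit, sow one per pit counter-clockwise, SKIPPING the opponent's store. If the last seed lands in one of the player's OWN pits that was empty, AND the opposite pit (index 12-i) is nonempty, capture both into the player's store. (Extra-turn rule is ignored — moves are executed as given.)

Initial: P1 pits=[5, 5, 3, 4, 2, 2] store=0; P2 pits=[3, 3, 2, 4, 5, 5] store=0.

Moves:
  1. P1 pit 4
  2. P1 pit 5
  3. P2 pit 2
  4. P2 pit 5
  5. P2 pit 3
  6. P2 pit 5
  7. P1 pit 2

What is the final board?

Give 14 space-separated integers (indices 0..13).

Answer: 7 7 0 6 1 1 3 4 4 0 0 7 0 3

Derivation:
Move 1: P1 pit4 -> P1=[5,5,3,4,0,3](1) P2=[3,3,2,4,5,5](0)
Move 2: P1 pit5 -> P1=[5,5,3,4,0,0](2) P2=[4,4,2,4,5,5](0)
Move 3: P2 pit2 -> P1=[5,5,3,4,0,0](2) P2=[4,4,0,5,6,5](0)
Move 4: P2 pit5 -> P1=[6,6,4,5,0,0](2) P2=[4,4,0,5,6,0](1)
Move 5: P2 pit3 -> P1=[7,7,4,5,0,0](2) P2=[4,4,0,0,7,1](2)
Move 6: P2 pit5 -> P1=[7,7,4,5,0,0](2) P2=[4,4,0,0,7,0](3)
Move 7: P1 pit2 -> P1=[7,7,0,6,1,1](3) P2=[4,4,0,0,7,0](3)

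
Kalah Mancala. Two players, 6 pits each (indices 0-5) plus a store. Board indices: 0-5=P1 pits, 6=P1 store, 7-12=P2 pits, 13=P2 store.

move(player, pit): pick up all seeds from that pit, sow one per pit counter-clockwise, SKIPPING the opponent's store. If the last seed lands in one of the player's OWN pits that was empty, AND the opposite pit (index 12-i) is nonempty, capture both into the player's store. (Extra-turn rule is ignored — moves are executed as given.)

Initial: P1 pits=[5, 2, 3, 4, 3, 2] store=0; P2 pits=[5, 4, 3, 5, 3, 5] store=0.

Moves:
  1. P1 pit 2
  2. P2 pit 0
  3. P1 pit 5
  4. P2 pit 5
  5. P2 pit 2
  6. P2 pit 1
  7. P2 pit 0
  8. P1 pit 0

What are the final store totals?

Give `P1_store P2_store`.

Answer: 2 9

Derivation:
Move 1: P1 pit2 -> P1=[5,2,0,5,4,3](0) P2=[5,4,3,5,3,5](0)
Move 2: P2 pit0 -> P1=[5,2,0,5,4,3](0) P2=[0,5,4,6,4,6](0)
Move 3: P1 pit5 -> P1=[5,2,0,5,4,0](1) P2=[1,6,4,6,4,6](0)
Move 4: P2 pit5 -> P1=[6,3,1,6,5,0](1) P2=[1,6,4,6,4,0](1)
Move 5: P2 pit2 -> P1=[6,3,1,6,5,0](1) P2=[1,6,0,7,5,1](2)
Move 6: P2 pit1 -> P1=[7,3,1,6,5,0](1) P2=[1,0,1,8,6,2](3)
Move 7: P2 pit0 -> P1=[7,3,1,6,0,0](1) P2=[0,0,1,8,6,2](9)
Move 8: P1 pit0 -> P1=[0,4,2,7,1,1](2) P2=[1,0,1,8,6,2](9)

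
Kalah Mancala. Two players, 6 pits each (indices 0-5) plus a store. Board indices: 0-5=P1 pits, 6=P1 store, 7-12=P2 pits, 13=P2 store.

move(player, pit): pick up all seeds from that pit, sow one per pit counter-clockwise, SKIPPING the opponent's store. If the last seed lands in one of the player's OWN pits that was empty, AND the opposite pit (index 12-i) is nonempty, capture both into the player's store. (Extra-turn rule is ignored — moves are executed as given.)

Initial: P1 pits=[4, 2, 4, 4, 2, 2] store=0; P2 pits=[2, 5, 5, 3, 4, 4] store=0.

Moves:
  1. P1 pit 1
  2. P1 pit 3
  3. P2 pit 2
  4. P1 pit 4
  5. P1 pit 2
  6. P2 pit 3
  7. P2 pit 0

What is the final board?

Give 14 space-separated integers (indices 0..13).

Move 1: P1 pit1 -> P1=[4,0,5,5,2,2](0) P2=[2,5,5,3,4,4](0)
Move 2: P1 pit3 -> P1=[4,0,5,0,3,3](1) P2=[3,6,5,3,4,4](0)
Move 3: P2 pit2 -> P1=[5,0,5,0,3,3](1) P2=[3,6,0,4,5,5](1)
Move 4: P1 pit4 -> P1=[5,0,5,0,0,4](2) P2=[4,6,0,4,5,5](1)
Move 5: P1 pit2 -> P1=[5,0,0,1,1,5](3) P2=[5,6,0,4,5,5](1)
Move 6: P2 pit3 -> P1=[6,0,0,1,1,5](3) P2=[5,6,0,0,6,6](2)
Move 7: P2 pit0 -> P1=[6,0,0,1,1,5](3) P2=[0,7,1,1,7,7](2)

Answer: 6 0 0 1 1 5 3 0 7 1 1 7 7 2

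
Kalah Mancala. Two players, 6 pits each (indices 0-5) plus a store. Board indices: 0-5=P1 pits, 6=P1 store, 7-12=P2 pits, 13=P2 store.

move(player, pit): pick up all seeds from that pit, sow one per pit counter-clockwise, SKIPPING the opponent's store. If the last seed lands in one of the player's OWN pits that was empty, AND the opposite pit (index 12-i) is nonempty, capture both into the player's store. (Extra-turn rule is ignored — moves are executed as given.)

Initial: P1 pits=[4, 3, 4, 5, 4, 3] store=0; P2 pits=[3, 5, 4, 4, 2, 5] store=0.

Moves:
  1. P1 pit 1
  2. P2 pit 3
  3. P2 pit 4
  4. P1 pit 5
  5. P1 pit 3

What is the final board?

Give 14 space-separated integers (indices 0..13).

Move 1: P1 pit1 -> P1=[4,0,5,6,5,3](0) P2=[3,5,4,4,2,5](0)
Move 2: P2 pit3 -> P1=[5,0,5,6,5,3](0) P2=[3,5,4,0,3,6](1)
Move 3: P2 pit4 -> P1=[6,0,5,6,5,3](0) P2=[3,5,4,0,0,7](2)
Move 4: P1 pit5 -> P1=[6,0,5,6,5,0](1) P2=[4,6,4,0,0,7](2)
Move 5: P1 pit3 -> P1=[6,0,5,0,6,1](2) P2=[5,7,5,0,0,7](2)

Answer: 6 0 5 0 6 1 2 5 7 5 0 0 7 2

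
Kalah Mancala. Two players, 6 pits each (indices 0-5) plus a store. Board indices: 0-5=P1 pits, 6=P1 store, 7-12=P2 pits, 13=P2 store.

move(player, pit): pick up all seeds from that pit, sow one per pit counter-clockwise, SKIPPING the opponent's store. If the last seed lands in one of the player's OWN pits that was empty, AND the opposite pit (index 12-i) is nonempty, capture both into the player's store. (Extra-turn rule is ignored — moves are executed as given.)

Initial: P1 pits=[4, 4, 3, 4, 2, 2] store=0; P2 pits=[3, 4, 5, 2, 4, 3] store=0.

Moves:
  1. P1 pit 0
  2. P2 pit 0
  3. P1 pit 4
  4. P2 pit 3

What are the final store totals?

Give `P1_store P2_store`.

Move 1: P1 pit0 -> P1=[0,5,4,5,3,2](0) P2=[3,4,5,2,4,3](0)
Move 2: P2 pit0 -> P1=[0,5,4,5,3,2](0) P2=[0,5,6,3,4,3](0)
Move 3: P1 pit4 -> P1=[0,5,4,5,0,3](1) P2=[1,5,6,3,4,3](0)
Move 4: P2 pit3 -> P1=[0,5,4,5,0,3](1) P2=[1,5,6,0,5,4](1)

Answer: 1 1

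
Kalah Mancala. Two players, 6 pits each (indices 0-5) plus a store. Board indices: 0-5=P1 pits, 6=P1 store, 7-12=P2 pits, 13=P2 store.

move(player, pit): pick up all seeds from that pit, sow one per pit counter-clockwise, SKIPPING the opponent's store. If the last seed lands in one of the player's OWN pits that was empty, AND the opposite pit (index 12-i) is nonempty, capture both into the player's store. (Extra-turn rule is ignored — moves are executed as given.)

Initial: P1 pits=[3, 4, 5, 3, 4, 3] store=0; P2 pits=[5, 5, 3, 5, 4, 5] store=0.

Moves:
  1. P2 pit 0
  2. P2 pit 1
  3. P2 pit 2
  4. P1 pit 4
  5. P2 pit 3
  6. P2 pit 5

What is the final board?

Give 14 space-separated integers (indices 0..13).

Answer: 7 6 7 5 2 5 1 2 2 0 0 8 0 4

Derivation:
Move 1: P2 pit0 -> P1=[3,4,5,3,4,3](0) P2=[0,6,4,6,5,6](0)
Move 2: P2 pit1 -> P1=[4,4,5,3,4,3](0) P2=[0,0,5,7,6,7](1)
Move 3: P2 pit2 -> P1=[5,4,5,3,4,3](0) P2=[0,0,0,8,7,8](2)
Move 4: P1 pit4 -> P1=[5,4,5,3,0,4](1) P2=[1,1,0,8,7,8](2)
Move 5: P2 pit3 -> P1=[6,5,6,4,1,4](1) P2=[1,1,0,0,8,9](3)
Move 6: P2 pit5 -> P1=[7,6,7,5,2,5](1) P2=[2,2,0,0,8,0](4)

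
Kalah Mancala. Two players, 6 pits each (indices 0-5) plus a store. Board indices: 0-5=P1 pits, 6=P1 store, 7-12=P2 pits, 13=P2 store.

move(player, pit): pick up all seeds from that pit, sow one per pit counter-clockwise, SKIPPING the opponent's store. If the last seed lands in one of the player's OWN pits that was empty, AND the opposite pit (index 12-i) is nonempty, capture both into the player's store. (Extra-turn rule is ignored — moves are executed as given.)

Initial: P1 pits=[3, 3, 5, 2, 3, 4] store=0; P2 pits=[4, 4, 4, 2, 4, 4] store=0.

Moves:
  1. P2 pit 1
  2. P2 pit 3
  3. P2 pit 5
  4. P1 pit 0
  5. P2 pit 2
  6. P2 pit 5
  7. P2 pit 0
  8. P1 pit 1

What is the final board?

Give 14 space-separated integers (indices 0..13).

Answer: 1 0 8 5 6 5 1 0 1 1 2 8 0 4

Derivation:
Move 1: P2 pit1 -> P1=[3,3,5,2,3,4](0) P2=[4,0,5,3,5,5](0)
Move 2: P2 pit3 -> P1=[3,3,5,2,3,4](0) P2=[4,0,5,0,6,6](1)
Move 3: P2 pit5 -> P1=[4,4,6,3,4,4](0) P2=[4,0,5,0,6,0](2)
Move 4: P1 pit0 -> P1=[0,5,7,4,5,4](0) P2=[4,0,5,0,6,0](2)
Move 5: P2 pit2 -> P1=[1,5,7,4,5,4](0) P2=[4,0,0,1,7,1](3)
Move 6: P2 pit5 -> P1=[1,5,7,4,5,4](0) P2=[4,0,0,1,7,0](4)
Move 7: P2 pit0 -> P1=[1,5,7,4,5,4](0) P2=[0,1,1,2,8,0](4)
Move 8: P1 pit1 -> P1=[1,0,8,5,6,5](1) P2=[0,1,1,2,8,0](4)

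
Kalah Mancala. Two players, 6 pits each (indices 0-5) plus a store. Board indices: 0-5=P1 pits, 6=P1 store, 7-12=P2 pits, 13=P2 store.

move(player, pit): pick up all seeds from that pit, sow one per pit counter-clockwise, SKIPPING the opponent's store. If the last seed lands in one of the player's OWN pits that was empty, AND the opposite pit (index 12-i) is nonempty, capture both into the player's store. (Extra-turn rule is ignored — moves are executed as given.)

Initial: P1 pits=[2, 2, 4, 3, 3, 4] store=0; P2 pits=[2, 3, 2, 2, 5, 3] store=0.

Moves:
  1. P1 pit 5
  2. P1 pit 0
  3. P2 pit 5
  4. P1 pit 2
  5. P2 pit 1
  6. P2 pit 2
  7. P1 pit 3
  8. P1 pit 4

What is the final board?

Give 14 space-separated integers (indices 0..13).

Move 1: P1 pit5 -> P1=[2,2,4,3,3,0](1) P2=[3,4,3,2,5,3](0)
Move 2: P1 pit0 -> P1=[0,3,5,3,3,0](1) P2=[3,4,3,2,5,3](0)
Move 3: P2 pit5 -> P1=[1,4,5,3,3,0](1) P2=[3,4,3,2,5,0](1)
Move 4: P1 pit2 -> P1=[1,4,0,4,4,1](2) P2=[4,4,3,2,5,0](1)
Move 5: P2 pit1 -> P1=[0,4,0,4,4,1](2) P2=[4,0,4,3,6,0](3)
Move 6: P2 pit2 -> P1=[0,4,0,4,4,1](2) P2=[4,0,0,4,7,1](4)
Move 7: P1 pit3 -> P1=[0,4,0,0,5,2](3) P2=[5,0,0,4,7,1](4)
Move 8: P1 pit4 -> P1=[0,4,0,0,0,3](4) P2=[6,1,1,4,7,1](4)

Answer: 0 4 0 0 0 3 4 6 1 1 4 7 1 4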